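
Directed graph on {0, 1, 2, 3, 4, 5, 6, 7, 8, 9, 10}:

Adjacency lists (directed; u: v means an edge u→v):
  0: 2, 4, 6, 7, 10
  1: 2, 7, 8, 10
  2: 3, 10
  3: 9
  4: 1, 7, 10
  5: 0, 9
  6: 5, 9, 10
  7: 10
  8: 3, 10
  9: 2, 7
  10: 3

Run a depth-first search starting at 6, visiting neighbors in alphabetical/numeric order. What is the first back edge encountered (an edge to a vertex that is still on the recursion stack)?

DFS from 6 (visiting neighbors in alphabetical/numeric order); mark gray on enter, black on exit:
6 gray
  5 gray
    0 gray
      2 gray
        3 gray
          9 gray
            9→2: 2 is gray → back edge
First back edge: 9 → 2.

9→2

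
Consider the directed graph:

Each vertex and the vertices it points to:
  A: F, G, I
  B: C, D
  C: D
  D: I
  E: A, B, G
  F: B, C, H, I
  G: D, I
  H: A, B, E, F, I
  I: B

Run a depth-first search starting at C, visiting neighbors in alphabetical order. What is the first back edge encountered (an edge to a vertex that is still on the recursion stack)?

DFS from C (visiting neighbors in alphabetical order); mark gray on enter, black on exit:
C gray
  D gray
    I gray
      B gray
        B→C: C is gray → back edge
First back edge: B → C.

B→C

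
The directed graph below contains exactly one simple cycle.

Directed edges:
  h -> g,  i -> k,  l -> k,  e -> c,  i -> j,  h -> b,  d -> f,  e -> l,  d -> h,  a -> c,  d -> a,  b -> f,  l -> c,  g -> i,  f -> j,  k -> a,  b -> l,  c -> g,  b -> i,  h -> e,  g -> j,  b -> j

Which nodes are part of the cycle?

a, c, g, i, k

DFS with gray/black marking from c:
c gray
  g gray
    i gray
      k gray
        a gray
          a→c: c is gray → back edge
Back edge closes the cycle c → g → i → k → a → c; its vertices are {a, c, g, i, k}.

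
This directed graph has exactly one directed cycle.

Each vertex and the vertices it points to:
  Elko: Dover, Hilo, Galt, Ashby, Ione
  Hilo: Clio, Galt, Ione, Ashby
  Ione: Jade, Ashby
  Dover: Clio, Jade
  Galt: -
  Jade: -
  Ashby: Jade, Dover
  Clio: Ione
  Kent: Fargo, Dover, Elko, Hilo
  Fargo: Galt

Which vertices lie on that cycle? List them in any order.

Clio, Ione, Ashby, Dover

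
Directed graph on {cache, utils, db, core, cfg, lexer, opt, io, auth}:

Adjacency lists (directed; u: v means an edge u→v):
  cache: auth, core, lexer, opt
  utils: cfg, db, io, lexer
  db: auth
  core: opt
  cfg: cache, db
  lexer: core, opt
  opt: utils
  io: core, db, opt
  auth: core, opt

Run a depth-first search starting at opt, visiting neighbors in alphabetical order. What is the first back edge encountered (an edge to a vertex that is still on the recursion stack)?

core->opt

DFS from opt (visiting neighbors in alphabetical order); mark gray on enter, black on exit:
opt gray
  utils gray
    cfg gray
      cache gray
        auth gray
          core gray
            core→opt: opt is gray → back edge
First back edge: core → opt.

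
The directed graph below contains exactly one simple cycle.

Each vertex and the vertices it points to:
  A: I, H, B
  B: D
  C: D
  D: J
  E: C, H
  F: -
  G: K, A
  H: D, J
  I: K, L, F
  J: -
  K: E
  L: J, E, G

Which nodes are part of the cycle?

A, G, I, L

DFS with gray/black marking from A:
A gray
  I gray
    K gray
      E gray
        C gray
          D gray
            J gray
            J black
          D black
        C black
        H gray
          H→D: D black — skip
          H→J: J black — skip
        H black
      E black
    K black
    L gray
      L→J: J black — skip
      L→E: E black — skip
      G gray
        G→K: K black — skip
        G→A: A is gray → back edge
Back edge closes the cycle A → I → L → G → A; its vertices are {A, G, I, L}.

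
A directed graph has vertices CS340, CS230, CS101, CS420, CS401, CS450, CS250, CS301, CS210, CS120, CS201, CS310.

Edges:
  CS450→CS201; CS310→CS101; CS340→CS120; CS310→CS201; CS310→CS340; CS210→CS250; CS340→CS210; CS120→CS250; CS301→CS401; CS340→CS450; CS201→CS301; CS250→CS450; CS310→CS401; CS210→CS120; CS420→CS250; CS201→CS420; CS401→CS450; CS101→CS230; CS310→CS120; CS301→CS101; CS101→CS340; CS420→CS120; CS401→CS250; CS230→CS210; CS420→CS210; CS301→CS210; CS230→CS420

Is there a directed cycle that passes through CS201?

Yes

CS201 is on a cycle iff CS201 can reach itself via ≥1 edge.
CS201 → CS301 → CS401 → CS450 → CS201 — yes.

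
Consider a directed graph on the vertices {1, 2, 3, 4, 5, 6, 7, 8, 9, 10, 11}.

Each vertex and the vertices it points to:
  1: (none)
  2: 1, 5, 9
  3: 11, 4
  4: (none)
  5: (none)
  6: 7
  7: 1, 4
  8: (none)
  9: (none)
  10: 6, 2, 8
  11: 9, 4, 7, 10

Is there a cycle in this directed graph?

No

DFS with white/gray/black marking, starting from 1:
1 gray
1 black
2 gray
  2→1: 1 black — skip
  5 gray
  5 black
  9 gray
  9 black
2 black
3 gray
  11 gray
    11→9: 9 black — skip
    4 gray
    4 black
    7 gray
      7→1: 1 black — skip
      7→4: 4 black — skip
    7 black
    10 gray
      6 gray
        6→7: 7 black — skip
      6 black
      10→2: 2 black — skip
      8 gray
      8 black
    10 black
  11 black
  3→4: 4 black — skip
3 black
Every edge goes to a white or black vertex — no back edge, so the graph is acyclic.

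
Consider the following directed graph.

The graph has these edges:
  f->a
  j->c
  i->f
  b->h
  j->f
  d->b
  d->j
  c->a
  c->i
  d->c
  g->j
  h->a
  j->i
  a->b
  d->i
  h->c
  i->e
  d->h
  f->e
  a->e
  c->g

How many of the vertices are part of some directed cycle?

A vertex is on a directed cycle iff it belongs to a strongly connected component of size ≥ 2 (or has a self-loop).
The vertices on cycles are {a, b, c, f, g, h, i, j} — 8 in total.

8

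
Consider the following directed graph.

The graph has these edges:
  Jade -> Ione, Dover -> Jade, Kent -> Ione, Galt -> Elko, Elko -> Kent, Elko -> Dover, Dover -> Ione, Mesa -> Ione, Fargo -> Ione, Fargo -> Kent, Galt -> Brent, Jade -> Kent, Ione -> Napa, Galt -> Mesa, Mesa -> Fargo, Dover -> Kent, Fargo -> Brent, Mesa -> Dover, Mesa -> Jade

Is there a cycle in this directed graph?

No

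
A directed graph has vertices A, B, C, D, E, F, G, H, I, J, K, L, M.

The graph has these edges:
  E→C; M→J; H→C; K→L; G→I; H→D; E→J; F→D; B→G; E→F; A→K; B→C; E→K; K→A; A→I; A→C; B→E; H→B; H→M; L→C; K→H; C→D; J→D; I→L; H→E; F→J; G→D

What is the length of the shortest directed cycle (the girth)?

2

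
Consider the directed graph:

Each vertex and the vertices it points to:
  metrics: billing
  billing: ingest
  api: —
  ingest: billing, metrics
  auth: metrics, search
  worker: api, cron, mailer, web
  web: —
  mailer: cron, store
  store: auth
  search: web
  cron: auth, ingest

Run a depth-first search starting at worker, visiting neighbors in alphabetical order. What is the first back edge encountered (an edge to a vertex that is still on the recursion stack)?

DFS from worker (visiting neighbors in alphabetical order); mark gray on enter, black on exit:
worker gray
  api gray
  api black
  cron gray
    auth gray
      metrics gray
        billing gray
          ingest gray
            ingest→billing: billing is gray → back edge
First back edge: ingest → billing.

ingest->billing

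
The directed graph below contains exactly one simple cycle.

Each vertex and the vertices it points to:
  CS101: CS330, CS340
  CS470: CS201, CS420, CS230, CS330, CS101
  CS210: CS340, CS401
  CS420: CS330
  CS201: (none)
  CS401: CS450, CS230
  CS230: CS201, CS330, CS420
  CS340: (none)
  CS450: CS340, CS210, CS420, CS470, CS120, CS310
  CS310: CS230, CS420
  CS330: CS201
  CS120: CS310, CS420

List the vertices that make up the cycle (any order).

CS210, CS401, CS450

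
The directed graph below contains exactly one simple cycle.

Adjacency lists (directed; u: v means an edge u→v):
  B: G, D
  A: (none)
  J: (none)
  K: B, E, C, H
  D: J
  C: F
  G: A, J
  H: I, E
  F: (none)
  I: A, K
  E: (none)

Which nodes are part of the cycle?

DFS with gray/black marking from I:
I gray
  A gray
  A black
  K gray
    B gray
      G gray
        G→A: A black — skip
        J gray
        J black
      G black
      D gray
        D→J: J black — skip
      D black
    B black
    E gray
    E black
    C gray
      F gray
      F black
    C black
    H gray
      H→I: I is gray → back edge
Back edge closes the cycle I → K → H → I; its vertices are {H, I, K}.

H, I, K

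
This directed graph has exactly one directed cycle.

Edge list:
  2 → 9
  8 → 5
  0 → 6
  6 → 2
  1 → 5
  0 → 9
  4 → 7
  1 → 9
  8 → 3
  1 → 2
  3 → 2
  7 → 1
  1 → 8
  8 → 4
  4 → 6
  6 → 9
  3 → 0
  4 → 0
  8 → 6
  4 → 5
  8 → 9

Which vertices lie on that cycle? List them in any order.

DFS with gray/black marking from 1:
1 gray
  8 gray
    9 gray
    9 black
    6 gray
      2 gray
        2→9: 9 black — skip
      2 black
      6→9: 9 black — skip
    6 black
    3 gray
      3→2: 2 black — skip
      0 gray
        0→9: 9 black — skip
        0→6: 6 black — skip
      0 black
    3 black
    4 gray
      7 gray
        7→1: 1 is gray → back edge
Back edge closes the cycle 1 → 8 → 4 → 7 → 1; its vertices are {1, 4, 7, 8}.

1, 4, 7, 8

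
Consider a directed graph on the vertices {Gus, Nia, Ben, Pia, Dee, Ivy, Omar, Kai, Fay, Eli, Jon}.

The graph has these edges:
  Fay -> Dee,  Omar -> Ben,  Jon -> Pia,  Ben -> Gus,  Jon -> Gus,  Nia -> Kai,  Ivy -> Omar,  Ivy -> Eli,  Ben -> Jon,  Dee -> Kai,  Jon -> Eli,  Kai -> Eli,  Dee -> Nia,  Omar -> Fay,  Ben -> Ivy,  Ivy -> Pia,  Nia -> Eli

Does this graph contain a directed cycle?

Yes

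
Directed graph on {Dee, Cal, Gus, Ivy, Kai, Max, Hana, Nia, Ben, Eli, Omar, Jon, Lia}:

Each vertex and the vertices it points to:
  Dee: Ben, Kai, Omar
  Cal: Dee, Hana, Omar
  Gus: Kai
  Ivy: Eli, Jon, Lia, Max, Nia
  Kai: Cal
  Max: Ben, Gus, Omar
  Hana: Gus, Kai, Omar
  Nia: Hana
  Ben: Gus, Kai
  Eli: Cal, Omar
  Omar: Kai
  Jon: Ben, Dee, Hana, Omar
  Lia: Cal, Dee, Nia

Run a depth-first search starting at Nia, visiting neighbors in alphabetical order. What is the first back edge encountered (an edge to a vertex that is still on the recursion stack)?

Ben→Gus

DFS from Nia (visiting neighbors in alphabetical order); mark gray on enter, black on exit:
Nia gray
  Hana gray
    Gus gray
      Kai gray
        Cal gray
          Dee gray
            Ben gray
              Ben→Gus: Gus is gray → back edge
First back edge: Ben → Gus.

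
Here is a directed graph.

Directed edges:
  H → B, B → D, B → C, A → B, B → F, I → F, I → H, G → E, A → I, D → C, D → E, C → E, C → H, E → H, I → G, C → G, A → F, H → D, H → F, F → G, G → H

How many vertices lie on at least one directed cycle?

7

A vertex is on a directed cycle iff it belongs to a strongly connected component of size ≥ 2 (or has a self-loop).
The vertices on cycles are {B, C, D, E, F, G, H} — 7 in total.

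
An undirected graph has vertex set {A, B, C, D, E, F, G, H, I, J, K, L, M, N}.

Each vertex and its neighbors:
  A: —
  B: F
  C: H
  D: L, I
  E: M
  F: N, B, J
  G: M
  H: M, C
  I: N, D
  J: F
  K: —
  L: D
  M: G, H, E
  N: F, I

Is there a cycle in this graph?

No

DFS, tracking each vertex's parent; an edge to a visited non-parent vertex closes a cycle.
Start from J:
visit J (parent –)
  visit F (parent J)
    visit N (parent F)
      N–F: parent, skip
      visit I (parent N)
        I–N: parent, skip
        visit D (parent I)
          visit L (parent D)
            L–D: parent, skip
          D–I: parent, skip
    visit B (parent F)
      B–F: parent, skip
    F–J: parent, skip
visit A (parent –)
visit C (parent –)
  visit H (parent C)
    visit M (parent H)
      visit G (parent M)
        G–M: parent, skip
      M–H: parent, skip
      visit E (parent M)
        E–M: parent, skip
    H–C: parent, skip
visit K (parent –)
No non-parent visited neighbor found — the graph is a forest.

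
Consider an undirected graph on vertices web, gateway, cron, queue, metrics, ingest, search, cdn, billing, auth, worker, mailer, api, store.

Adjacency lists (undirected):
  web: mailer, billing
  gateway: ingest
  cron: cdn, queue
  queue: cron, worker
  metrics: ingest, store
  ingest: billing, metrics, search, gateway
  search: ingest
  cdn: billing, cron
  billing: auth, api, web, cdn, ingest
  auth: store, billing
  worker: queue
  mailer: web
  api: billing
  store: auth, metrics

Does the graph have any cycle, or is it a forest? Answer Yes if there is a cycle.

DFS, tracking each vertex's parent; an edge to a visited non-parent vertex closes a cycle.
Start from worker:
visit worker (parent –)
  visit queue (parent worker)
    visit cron (parent queue)
      visit cdn (parent cron)
        visit billing (parent cdn)
          visit auth (parent billing)
            visit store (parent auth)
              store–auth: parent, skip
              visit metrics (parent store)
                visit ingest (parent metrics)
                  ingest–billing: billing visited and ≠ parent → cycle
Cycle: billing – auth – store – metrics – ingest – billing.

Yes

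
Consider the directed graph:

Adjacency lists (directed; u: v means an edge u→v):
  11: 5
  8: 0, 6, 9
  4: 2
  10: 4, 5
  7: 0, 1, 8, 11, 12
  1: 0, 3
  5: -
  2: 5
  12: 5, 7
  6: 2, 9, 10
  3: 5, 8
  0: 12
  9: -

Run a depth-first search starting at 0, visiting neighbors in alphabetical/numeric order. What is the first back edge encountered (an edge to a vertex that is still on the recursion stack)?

DFS from 0 (visiting neighbors in alphabetical/numeric order); mark gray on enter, black on exit:
0 gray
  12 gray
    5 gray
    5 black
    7 gray
      7→0: 0 is gray → back edge
First back edge: 7 → 0.

7->0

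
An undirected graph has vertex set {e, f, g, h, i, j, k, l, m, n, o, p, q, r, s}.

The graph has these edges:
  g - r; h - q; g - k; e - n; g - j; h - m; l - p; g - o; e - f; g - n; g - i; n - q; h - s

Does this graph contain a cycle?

DFS, tracking each vertex's parent; an edge to a visited non-parent vertex closes a cycle.
Start from f:
visit f (parent –)
  visit e (parent f)
    e–f: parent, skip
    visit n (parent e)
      n–e: parent, skip
      visit q (parent n)
        q–n: parent, skip
        visit h (parent q)
          visit m (parent h)
            m–h: parent, skip
          h–q: parent, skip
          visit s (parent h)
            s–h: parent, skip
      visit g (parent n)
        g–n: parent, skip
        visit r (parent g)
          r–g: parent, skip
        visit k (parent g)
          k–g: parent, skip
        visit o (parent g)
          o–g: parent, skip
        visit i (parent g)
          i–g: parent, skip
        visit j (parent g)
          j–g: parent, skip
visit l (parent –)
  visit p (parent l)
    p–l: parent, skip
No non-parent visited neighbor found — the graph is a forest.

No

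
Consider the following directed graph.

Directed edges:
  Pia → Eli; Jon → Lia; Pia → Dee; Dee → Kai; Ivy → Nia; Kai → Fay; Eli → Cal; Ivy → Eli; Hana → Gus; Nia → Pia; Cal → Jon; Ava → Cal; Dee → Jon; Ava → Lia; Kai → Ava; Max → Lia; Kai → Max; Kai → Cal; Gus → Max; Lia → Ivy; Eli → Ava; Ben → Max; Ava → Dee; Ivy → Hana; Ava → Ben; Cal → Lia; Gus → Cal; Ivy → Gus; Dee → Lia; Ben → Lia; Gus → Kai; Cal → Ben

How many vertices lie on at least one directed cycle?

14

A vertex is on a directed cycle iff it belongs to a strongly connected component of size ≥ 2 (or has a self-loop).
The vertices on cycles are {Ava, Ben, Cal, Dee, Eli, Gus, Ivy, Jon, Kai, Lia, Max, Nia, Pia, Hana} — 14 in total.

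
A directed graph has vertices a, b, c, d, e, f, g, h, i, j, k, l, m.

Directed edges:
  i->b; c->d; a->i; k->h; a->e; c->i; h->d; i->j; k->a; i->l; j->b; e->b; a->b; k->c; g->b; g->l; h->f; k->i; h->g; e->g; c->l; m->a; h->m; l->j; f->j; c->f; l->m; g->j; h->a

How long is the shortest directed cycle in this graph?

4

For each vertex v, BFS finds the shortest path from v back to v.
The shortest such closed walk is l → m → a → i → l, length 4.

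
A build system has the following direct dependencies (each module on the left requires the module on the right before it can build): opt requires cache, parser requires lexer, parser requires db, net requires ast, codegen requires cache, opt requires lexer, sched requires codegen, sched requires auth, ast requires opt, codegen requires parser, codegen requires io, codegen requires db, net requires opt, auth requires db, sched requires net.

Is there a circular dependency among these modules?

DFS with white/gray/black marking, starting from auth:
auth gray
  db gray
  db black
auth black
cache gray
cache black
lexer gray
lexer black
io gray
io black
net gray
  ast gray
    opt gray
      opt→cache: cache black — skip
      opt→lexer: lexer black — skip
    opt black
  ast black
  net→opt: opt black — skip
net black
sched gray
  codegen gray
    codegen→cache: cache black — skip
    parser gray
      parser→db: db black — skip
      parser→lexer: lexer black — skip
    parser black
    codegen→io: io black — skip
    codegen→db: db black — skip
  codegen black
  sched→net: net black — skip
  sched→auth: auth black — skip
sched black
Every edge goes to a white or black vertex — no back edge, so the graph is acyclic.

No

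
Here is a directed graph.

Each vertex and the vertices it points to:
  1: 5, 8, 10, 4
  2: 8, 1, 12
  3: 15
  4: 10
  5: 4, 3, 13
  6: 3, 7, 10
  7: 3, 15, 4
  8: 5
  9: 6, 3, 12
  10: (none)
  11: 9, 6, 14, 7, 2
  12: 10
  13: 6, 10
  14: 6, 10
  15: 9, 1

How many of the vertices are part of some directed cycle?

A vertex is on a directed cycle iff it belongs to a strongly connected component of size ≥ 2 (or has a self-loop).
The vertices on cycles are {1, 3, 5, 6, 7, 8, 9, 13, 15} — 9 in total.

9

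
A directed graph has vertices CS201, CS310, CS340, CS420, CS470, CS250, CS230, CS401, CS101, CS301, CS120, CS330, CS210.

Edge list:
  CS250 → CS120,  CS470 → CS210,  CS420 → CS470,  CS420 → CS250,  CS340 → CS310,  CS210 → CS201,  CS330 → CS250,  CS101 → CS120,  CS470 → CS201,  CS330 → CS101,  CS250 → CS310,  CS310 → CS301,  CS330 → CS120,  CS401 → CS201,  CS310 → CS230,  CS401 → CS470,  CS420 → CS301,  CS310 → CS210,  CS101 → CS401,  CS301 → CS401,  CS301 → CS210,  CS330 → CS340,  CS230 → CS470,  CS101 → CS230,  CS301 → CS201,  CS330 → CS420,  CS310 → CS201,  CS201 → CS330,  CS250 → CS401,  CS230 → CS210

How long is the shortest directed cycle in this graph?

For each vertex v, BFS finds the shortest path from v back to v.
The shortest such closed walk is CS330 → CS420 → CS301 → CS201 → CS330, length 4.

4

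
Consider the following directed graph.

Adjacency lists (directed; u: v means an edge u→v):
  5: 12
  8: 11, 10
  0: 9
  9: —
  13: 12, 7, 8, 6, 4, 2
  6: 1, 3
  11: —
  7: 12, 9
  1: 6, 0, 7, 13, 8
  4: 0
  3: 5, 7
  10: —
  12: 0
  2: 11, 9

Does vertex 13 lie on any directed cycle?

13 is on a cycle iff 13 can reach itself via ≥1 edge.
13 → 6 → 1 → 13 — yes.

Yes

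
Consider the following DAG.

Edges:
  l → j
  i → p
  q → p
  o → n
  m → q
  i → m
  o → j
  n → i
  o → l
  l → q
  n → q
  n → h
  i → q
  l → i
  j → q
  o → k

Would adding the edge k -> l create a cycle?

Adding k→l creates a cycle iff l can already reach k.
Explore from l: no path reaches k. The graph stays acyclic.

No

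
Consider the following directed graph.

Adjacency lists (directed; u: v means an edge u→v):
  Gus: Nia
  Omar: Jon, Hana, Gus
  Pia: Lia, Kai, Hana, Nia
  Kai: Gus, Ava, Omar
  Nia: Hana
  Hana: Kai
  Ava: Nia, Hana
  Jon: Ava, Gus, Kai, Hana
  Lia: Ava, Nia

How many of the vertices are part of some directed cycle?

7

A vertex is on a directed cycle iff it belongs to a strongly connected component of size ≥ 2 (or has a self-loop).
The vertices on cycles are {Ava, Gus, Jon, Kai, Nia, Hana, Omar} — 7 in total.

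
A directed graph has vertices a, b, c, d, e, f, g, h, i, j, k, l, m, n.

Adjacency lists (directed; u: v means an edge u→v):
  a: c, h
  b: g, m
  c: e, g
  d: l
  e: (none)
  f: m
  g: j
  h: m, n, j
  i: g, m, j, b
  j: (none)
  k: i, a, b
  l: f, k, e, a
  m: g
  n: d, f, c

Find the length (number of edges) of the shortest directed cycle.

5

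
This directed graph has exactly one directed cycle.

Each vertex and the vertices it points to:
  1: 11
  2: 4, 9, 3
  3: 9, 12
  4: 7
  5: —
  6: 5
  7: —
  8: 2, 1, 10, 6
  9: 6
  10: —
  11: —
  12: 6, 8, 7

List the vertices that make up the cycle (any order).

DFS with gray/black marking from 8:
8 gray
  2 gray
    4 gray
      7 gray
      7 black
    4 black
    9 gray
      6 gray
        5 gray
        5 black
      6 black
    9 black
    3 gray
      3→9: 9 black — skip
      12 gray
        12→6: 6 black — skip
        12→8: 8 is gray → back edge
Back edge closes the cycle 8 → 2 → 3 → 12 → 8; its vertices are {2, 3, 8, 12}.

2, 3, 8, 12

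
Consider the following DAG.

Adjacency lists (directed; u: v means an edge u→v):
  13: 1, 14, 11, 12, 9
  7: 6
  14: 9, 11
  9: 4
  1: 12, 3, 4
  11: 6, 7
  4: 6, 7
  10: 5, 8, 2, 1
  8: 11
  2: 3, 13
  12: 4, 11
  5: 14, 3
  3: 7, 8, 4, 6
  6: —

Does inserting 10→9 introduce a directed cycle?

Adding 10→9 creates a cycle iff 9 can already reach 10.
Explore from 9: no path reaches 10. The graph stays acyclic.

No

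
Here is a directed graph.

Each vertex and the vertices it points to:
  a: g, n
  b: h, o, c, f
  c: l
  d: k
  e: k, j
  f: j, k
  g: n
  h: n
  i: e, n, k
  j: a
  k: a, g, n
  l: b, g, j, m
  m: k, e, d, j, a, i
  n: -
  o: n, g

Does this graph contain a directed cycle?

Yes

DFS with white/gray/black marking, starting from m:
m gray
  k gray
    a gray
      g gray
        n gray
        n black
      g black
      a→n: n black — skip
    a black
    k→g: g black — skip
    k→n: n black — skip
  k black
  e gray
    e→k: k black — skip
    j gray
      j→a: a black — skip
    j black
  e black
  d gray
    d→k: k black — skip
  d black
  m→j: j black — skip
  m→a: a black — skip
  i gray
    i→e: e black — skip
    i→n: n black — skip
    i→k: k black — skip
  i black
m black
b gray
  h gray
    h→n: n black — skip
  h black
  o gray
    o→n: n black — skip
    o→g: g black — skip
  o black
  c gray
    l gray
      l→b: b is gray → back edge
Back edge found, so a cycle exists: b → c → l → b.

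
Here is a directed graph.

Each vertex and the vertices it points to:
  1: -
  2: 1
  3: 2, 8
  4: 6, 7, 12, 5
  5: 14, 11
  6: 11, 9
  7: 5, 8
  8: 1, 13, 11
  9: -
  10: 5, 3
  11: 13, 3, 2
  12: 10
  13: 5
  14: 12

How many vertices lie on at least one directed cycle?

A vertex is on a directed cycle iff it belongs to a strongly connected component of size ≥ 2 (or has a self-loop).
The vertices on cycles are {3, 5, 8, 10, 11, 12, 13, 14} — 8 in total.

8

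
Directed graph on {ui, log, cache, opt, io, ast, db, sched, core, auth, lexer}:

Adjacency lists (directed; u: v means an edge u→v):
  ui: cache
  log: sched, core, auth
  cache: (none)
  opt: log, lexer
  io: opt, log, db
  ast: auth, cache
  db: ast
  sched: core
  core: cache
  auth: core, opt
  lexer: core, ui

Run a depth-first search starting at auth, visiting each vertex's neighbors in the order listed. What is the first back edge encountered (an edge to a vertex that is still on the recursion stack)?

DFS from auth (visiting each vertex's neighbors in the order listed); mark gray on enter, black on exit:
auth gray
  core gray
    cache gray
    cache black
  core black
  opt gray
    log gray
      sched gray
        sched→core: core black — skip
      sched black
      log→core: core black — skip
      log→auth: auth is gray → back edge
First back edge: log → auth.

log→auth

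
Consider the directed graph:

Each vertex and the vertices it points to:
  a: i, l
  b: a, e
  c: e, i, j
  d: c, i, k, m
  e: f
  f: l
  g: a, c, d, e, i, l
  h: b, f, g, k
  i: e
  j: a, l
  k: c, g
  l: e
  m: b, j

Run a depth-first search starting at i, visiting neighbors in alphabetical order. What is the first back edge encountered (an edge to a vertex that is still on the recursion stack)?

l->e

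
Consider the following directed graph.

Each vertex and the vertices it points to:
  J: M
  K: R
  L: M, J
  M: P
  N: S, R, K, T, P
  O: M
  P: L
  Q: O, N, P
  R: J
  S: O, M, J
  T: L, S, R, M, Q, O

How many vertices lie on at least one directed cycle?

7

A vertex is on a directed cycle iff it belongs to a strongly connected component of size ≥ 2 (or has a self-loop).
The vertices on cycles are {J, L, M, N, P, Q, T} — 7 in total.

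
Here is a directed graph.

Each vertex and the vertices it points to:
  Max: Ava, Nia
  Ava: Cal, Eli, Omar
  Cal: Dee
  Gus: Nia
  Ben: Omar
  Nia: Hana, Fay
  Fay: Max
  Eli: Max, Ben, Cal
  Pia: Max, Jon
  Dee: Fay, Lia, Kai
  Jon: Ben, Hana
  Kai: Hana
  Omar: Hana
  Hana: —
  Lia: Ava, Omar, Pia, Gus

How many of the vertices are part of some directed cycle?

A vertex is on a directed cycle iff it belongs to a strongly connected component of size ≥ 2 (or has a self-loop).
The vertices on cycles are {Ava, Cal, Dee, Eli, Fay, Gus, Lia, Max, Nia, Pia} — 10 in total.

10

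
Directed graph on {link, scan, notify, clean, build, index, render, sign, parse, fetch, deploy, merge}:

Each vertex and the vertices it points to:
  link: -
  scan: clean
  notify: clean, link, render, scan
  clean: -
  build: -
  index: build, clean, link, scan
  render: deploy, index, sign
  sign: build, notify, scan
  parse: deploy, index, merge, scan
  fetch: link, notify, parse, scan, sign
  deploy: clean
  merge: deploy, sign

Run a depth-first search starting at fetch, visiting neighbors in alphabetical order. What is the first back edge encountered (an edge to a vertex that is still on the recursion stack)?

DFS from fetch (visiting neighbors in alphabetical order); mark gray on enter, black on exit:
fetch gray
  link gray
  link black
  notify gray
    clean gray
    clean black
    notify→link: link black — skip
    render gray
      deploy gray
        deploy→clean: clean black — skip
      deploy black
      index gray
        build gray
        build black
        index→clean: clean black — skip
        index→link: link black — skip
        scan gray
          scan→clean: clean black — skip
        scan black
      index black
      sign gray
        sign→build: build black — skip
        sign→notify: notify is gray → back edge
First back edge: sign → notify.

sign->notify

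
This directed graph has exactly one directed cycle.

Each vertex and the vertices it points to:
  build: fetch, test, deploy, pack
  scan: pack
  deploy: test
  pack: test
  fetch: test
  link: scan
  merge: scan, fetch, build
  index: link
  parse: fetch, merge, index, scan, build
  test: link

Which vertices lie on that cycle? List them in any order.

link, pack, scan, test

DFS with gray/black marking from link:
link gray
  scan gray
    pack gray
      test gray
        test→link: link is gray → back edge
Back edge closes the cycle link → scan → pack → test → link; its vertices are {link, pack, scan, test}.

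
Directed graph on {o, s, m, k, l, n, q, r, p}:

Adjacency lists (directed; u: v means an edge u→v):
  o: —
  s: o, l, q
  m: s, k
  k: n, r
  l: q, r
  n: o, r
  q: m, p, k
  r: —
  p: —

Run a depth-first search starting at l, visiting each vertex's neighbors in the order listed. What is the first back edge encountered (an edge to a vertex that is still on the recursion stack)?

s->l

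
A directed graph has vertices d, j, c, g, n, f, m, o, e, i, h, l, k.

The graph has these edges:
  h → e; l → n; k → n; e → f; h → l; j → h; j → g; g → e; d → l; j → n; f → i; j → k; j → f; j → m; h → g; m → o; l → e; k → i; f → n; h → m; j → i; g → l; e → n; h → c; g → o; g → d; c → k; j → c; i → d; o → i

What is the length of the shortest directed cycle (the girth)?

For each vertex v, BFS finds the shortest path from v back to v.
The shortest such closed walk is e → f → i → d → l → e, length 5.

5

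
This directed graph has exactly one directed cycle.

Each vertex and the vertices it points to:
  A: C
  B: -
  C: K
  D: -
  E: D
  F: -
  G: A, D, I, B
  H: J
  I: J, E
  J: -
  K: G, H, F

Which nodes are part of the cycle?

A, C, G, K

DFS with gray/black marking from K:
K gray
  G gray
    A gray
      C gray
        C→K: K is gray → back edge
Back edge closes the cycle K → G → A → C → K; its vertices are {A, C, G, K}.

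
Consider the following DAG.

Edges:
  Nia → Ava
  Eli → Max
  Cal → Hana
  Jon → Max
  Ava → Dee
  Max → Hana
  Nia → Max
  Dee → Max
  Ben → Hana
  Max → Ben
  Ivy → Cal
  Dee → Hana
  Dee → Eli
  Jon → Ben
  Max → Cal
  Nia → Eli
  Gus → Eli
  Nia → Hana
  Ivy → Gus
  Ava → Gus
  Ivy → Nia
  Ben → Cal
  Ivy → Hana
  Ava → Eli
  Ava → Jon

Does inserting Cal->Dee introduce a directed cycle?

Yes

Adding Cal→Dee creates a cycle iff Dee can already reach Cal.
Path from Dee: Dee → Max → Cal.
So Dee → … → Cal → Dee is a cycle.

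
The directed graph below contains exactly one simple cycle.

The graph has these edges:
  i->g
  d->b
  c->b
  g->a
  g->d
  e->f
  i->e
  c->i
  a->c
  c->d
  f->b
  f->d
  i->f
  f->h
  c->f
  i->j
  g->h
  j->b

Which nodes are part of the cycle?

DFS with gray/black marking from c:
c gray
  b gray
  b black
  i gray
    j gray
      j→b: b black — skip
    j black
    e gray
      f gray
        d gray
          d→b: b black — skip
        d black
        h gray
        h black
        f→b: b black — skip
      f black
    e black
    g gray
      g→h: h black — skip
      g→d: d black — skip
      a gray
        a→c: c is gray → back edge
Back edge closes the cycle c → i → g → a → c; its vertices are {a, c, g, i}.

a, c, g, i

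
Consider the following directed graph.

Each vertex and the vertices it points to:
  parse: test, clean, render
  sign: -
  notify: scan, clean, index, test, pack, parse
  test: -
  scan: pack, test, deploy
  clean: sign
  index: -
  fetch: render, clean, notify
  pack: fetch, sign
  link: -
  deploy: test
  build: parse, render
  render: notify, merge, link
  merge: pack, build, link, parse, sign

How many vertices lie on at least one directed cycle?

8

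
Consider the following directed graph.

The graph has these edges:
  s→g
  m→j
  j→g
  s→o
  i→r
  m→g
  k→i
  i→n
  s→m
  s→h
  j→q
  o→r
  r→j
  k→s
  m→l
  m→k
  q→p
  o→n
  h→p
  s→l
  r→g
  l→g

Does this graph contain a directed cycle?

DFS with white/gray/black marking, starting from j:
j gray
  g gray
  g black
  q gray
    p gray
    p black
  q black
j black
r gray
  r→g: g black — skip
  r→j: j black — skip
r black
l gray
  l→g: g black — skip
l black
m gray
  m→j: j black — skip
  k gray
    s gray
      h gray
        h→p: p black — skip
      h black
      s→l: l black — skip
      s→m: m is gray → back edge
Back edge found, so a cycle exists: m → k → s → m.

Yes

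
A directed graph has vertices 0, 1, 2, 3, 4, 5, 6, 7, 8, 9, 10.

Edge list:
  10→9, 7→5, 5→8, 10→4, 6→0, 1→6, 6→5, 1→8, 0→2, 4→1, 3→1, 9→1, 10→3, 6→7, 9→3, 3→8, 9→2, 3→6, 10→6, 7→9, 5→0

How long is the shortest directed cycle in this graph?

4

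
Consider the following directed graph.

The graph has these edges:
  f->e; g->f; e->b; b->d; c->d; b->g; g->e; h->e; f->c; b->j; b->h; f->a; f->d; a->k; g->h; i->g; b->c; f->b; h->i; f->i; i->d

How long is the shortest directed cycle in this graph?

For each vertex v, BFS finds the shortest path from v back to v.
The shortest such closed walk is g → f → i → g, length 3.

3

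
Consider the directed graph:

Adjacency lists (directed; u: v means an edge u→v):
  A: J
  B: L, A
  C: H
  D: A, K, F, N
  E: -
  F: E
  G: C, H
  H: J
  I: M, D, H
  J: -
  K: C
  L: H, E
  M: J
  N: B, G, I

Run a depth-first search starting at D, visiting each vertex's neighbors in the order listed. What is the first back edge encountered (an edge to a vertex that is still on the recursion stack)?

I→D

DFS from D (visiting each vertex's neighbors in the order listed); mark gray on enter, black on exit:
D gray
  A gray
    J gray
    J black
  A black
  K gray
    C gray
      H gray
        H→J: J black — skip
      H black
    C black
  K black
  F gray
    E gray
    E black
  F black
  N gray
    B gray
      L gray
        L→H: H black — skip
        L→E: E black — skip
      L black
      B→A: A black — skip
    B black
    G gray
      G→C: C black — skip
      G→H: H black — skip
    G black
    I gray
      M gray
        M→J: J black — skip
      M black
      I→D: D is gray → back edge
First back edge: I → D.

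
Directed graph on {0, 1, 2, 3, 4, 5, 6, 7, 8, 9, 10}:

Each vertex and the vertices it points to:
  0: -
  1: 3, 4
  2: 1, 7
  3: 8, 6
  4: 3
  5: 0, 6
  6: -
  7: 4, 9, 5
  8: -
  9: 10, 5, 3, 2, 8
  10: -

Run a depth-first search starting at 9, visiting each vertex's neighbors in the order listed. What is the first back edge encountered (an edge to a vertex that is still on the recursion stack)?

7→9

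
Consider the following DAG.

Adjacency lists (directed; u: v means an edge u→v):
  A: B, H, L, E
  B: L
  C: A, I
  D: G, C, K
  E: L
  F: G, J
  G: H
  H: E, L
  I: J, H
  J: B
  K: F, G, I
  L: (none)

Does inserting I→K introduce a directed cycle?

Yes

Adding I→K creates a cycle iff K can already reach I.
Path from K: K → I.
So K → … → I → K is a cycle.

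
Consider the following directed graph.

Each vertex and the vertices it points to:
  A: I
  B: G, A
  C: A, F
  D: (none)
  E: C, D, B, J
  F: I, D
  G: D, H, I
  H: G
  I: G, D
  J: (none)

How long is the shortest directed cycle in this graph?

2

For each vertex v, BFS finds the shortest path from v back to v.
The shortest such closed walk is G → H → G, length 2.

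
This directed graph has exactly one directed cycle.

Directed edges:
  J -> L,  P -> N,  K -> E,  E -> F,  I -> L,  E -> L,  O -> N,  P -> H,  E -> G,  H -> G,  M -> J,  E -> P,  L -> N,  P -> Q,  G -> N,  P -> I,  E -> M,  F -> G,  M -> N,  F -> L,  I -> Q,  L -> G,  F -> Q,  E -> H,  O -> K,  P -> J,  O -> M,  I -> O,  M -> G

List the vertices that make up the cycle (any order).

E, I, K, O, P

DFS with gray/black marking from E:
E gray
  F gray
    G gray
      N gray
      N black
    G black
    L gray
      L→N: N black — skip
      L→G: G black — skip
    L black
    Q gray
    Q black
  F black
  P gray
    H gray
      H→G: G black — skip
    H black
    P→Q: Q black — skip
    J gray
      J→L: L black — skip
    J black
    I gray
      I→Q: Q black — skip
      O gray
        O→N: N black — skip
        K gray
          K→E: E is gray → back edge
Back edge closes the cycle E → P → I → O → K → E; its vertices are {E, I, K, O, P}.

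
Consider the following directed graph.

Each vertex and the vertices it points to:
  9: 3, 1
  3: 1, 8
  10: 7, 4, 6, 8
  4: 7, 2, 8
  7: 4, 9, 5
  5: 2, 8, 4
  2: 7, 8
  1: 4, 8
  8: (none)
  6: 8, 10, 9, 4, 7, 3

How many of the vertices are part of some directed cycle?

9

A vertex is on a directed cycle iff it belongs to a strongly connected component of size ≥ 2 (or has a self-loop).
The vertices on cycles are {1, 2, 3, 4, 5, 6, 7, 9, 10} — 9 in total.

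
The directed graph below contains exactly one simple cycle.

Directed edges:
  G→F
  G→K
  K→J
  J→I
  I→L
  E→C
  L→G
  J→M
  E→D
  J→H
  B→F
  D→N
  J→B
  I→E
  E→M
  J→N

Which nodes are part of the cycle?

DFS with gray/black marking from J:
J gray
  H gray
  H black
  M gray
  M black
  I gray
    E gray
      D gray
        N gray
        N black
      D black
      C gray
      C black
      E→M: M black — skip
    E black
    L gray
      G gray
        K gray
          K→J: J is gray → back edge
Back edge closes the cycle J → I → L → G → K → J; its vertices are {G, I, J, K, L}.

G, I, J, K, L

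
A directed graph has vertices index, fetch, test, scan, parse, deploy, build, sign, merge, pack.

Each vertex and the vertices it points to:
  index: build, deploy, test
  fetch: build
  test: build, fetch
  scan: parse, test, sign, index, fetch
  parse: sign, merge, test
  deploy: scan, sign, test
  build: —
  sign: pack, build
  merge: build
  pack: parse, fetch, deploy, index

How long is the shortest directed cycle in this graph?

For each vertex v, BFS finds the shortest path from v back to v.
The shortest such closed walk is pack → parse → sign → pack, length 3.

3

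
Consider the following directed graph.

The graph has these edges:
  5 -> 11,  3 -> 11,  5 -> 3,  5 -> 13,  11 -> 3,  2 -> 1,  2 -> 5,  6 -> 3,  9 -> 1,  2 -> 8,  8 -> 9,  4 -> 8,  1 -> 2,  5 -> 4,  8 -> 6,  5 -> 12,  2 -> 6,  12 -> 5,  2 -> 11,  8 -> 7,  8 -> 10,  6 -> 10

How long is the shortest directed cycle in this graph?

2

For each vertex v, BFS finds the shortest path from v back to v.
The shortest such closed walk is 2 → 1 → 2, length 2.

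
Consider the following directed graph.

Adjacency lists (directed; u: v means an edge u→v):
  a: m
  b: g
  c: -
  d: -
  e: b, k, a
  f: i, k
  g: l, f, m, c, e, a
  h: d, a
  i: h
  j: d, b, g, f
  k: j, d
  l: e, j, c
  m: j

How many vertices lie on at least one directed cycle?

11

A vertex is on a directed cycle iff it belongs to a strongly connected component of size ≥ 2 (or has a self-loop).
The vertices on cycles are {a, b, e, f, g, h, i, j, k, l, m} — 11 in total.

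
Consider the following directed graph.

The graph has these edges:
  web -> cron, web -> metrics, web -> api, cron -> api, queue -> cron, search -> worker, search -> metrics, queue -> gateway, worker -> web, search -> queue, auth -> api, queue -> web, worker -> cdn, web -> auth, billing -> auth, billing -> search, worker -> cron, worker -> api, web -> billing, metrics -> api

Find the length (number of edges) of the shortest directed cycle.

For each vertex v, BFS finds the shortest path from v back to v.
The shortest such closed walk is search → queue → web → billing → search, length 4.

4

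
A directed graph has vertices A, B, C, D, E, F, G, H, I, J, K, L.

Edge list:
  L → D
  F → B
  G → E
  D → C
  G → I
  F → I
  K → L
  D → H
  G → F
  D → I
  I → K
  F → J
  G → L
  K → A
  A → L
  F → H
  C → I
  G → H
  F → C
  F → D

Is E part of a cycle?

E lies on a cycle iff there is a path from E back to itself.
Exploring from E, it never reaches itself; equivalently, its strongly connected component is a singleton.

No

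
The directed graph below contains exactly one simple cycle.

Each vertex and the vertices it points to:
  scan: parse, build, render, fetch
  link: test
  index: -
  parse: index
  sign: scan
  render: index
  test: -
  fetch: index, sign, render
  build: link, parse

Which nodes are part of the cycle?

DFS with gray/black marking from scan:
scan gray
  parse gray
    index gray
    index black
  parse black
  build gray
    link gray
      test gray
      test black
    link black
    build→parse: parse black — skip
  build black
  render gray
    render→index: index black — skip
  render black
  fetch gray
    fetch→index: index black — skip
    sign gray
      sign→scan: scan is gray → back edge
Back edge closes the cycle scan → fetch → sign → scan; its vertices are {scan, sign, fetch}.

scan, sign, fetch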